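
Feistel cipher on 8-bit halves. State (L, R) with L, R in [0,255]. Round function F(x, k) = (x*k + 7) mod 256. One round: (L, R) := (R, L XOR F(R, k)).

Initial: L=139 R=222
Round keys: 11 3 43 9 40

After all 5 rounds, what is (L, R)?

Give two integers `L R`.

Round 1 (k=11): L=222 R=26
Round 2 (k=3): L=26 R=139
Round 3 (k=43): L=139 R=122
Round 4 (k=9): L=122 R=218
Round 5 (k=40): L=218 R=109

Answer: 218 109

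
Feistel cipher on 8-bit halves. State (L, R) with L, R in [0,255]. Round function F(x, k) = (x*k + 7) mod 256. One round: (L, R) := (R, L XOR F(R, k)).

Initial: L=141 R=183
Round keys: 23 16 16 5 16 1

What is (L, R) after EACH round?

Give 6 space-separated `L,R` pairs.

Answer: 183,245 245,224 224,242 242,33 33,229 229,205

Derivation:
Round 1 (k=23): L=183 R=245
Round 2 (k=16): L=245 R=224
Round 3 (k=16): L=224 R=242
Round 4 (k=5): L=242 R=33
Round 5 (k=16): L=33 R=229
Round 6 (k=1): L=229 R=205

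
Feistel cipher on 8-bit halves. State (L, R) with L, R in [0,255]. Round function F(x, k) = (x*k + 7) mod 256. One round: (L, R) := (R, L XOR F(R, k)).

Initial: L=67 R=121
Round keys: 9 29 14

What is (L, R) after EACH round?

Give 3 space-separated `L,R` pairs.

Round 1 (k=9): L=121 R=11
Round 2 (k=29): L=11 R=63
Round 3 (k=14): L=63 R=114

Answer: 121,11 11,63 63,114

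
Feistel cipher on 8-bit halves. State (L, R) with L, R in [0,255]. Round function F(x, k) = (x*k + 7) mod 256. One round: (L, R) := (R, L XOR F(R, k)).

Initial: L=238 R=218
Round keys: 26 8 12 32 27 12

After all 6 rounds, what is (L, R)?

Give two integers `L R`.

Answer: 11 185

Derivation:
Round 1 (k=26): L=218 R=197
Round 2 (k=8): L=197 R=245
Round 3 (k=12): L=245 R=70
Round 4 (k=32): L=70 R=50
Round 5 (k=27): L=50 R=11
Round 6 (k=12): L=11 R=185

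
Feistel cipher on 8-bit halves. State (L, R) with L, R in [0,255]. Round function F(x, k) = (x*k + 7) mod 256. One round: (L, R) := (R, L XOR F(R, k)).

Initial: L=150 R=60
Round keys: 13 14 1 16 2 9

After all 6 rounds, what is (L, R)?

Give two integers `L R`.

Answer: 174 131

Derivation:
Round 1 (k=13): L=60 R=133
Round 2 (k=14): L=133 R=113
Round 3 (k=1): L=113 R=253
Round 4 (k=16): L=253 R=166
Round 5 (k=2): L=166 R=174
Round 6 (k=9): L=174 R=131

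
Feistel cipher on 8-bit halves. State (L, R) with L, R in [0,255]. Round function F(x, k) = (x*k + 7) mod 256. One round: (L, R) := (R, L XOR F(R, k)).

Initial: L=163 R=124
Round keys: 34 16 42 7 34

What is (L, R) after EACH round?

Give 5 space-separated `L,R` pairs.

Round 1 (k=34): L=124 R=220
Round 2 (k=16): L=220 R=187
Round 3 (k=42): L=187 R=105
Round 4 (k=7): L=105 R=93
Round 5 (k=34): L=93 R=8

Answer: 124,220 220,187 187,105 105,93 93,8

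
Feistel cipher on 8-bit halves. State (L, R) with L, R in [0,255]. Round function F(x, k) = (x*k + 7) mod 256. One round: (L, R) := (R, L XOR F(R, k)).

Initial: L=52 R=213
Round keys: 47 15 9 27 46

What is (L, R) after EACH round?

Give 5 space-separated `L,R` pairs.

Round 1 (k=47): L=213 R=22
Round 2 (k=15): L=22 R=132
Round 3 (k=9): L=132 R=189
Round 4 (k=27): L=189 R=114
Round 5 (k=46): L=114 R=62

Answer: 213,22 22,132 132,189 189,114 114,62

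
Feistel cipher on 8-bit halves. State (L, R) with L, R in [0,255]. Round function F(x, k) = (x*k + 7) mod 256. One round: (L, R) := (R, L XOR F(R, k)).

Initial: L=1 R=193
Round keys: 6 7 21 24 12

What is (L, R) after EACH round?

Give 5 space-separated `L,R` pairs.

Answer: 193,140 140,26 26,165 165,101 101,102

Derivation:
Round 1 (k=6): L=193 R=140
Round 2 (k=7): L=140 R=26
Round 3 (k=21): L=26 R=165
Round 4 (k=24): L=165 R=101
Round 5 (k=12): L=101 R=102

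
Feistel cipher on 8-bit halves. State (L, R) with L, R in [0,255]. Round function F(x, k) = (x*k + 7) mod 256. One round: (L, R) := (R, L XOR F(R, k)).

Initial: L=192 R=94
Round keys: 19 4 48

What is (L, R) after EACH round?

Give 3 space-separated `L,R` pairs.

Round 1 (k=19): L=94 R=193
Round 2 (k=4): L=193 R=85
Round 3 (k=48): L=85 R=54

Answer: 94,193 193,85 85,54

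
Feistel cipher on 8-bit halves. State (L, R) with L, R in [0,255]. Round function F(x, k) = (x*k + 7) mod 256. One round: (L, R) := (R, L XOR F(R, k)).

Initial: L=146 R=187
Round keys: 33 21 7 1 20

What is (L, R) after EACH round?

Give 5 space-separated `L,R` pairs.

Answer: 187,176 176,204 204,43 43,254 254,244

Derivation:
Round 1 (k=33): L=187 R=176
Round 2 (k=21): L=176 R=204
Round 3 (k=7): L=204 R=43
Round 4 (k=1): L=43 R=254
Round 5 (k=20): L=254 R=244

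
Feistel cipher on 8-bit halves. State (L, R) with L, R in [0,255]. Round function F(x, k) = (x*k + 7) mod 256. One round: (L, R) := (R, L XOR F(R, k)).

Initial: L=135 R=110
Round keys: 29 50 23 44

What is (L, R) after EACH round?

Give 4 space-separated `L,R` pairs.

Round 1 (k=29): L=110 R=250
Round 2 (k=50): L=250 R=181
Round 3 (k=23): L=181 R=176
Round 4 (k=44): L=176 R=242

Answer: 110,250 250,181 181,176 176,242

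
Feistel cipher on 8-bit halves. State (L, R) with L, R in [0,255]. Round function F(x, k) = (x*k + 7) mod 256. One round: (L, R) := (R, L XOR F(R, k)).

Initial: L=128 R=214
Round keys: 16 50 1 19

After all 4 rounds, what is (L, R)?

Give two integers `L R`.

Round 1 (k=16): L=214 R=231
Round 2 (k=50): L=231 R=243
Round 3 (k=1): L=243 R=29
Round 4 (k=19): L=29 R=221

Answer: 29 221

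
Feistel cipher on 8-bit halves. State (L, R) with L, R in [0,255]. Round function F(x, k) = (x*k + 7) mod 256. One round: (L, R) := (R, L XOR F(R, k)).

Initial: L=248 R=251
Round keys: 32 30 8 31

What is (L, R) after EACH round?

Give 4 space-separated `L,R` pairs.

Answer: 251,159 159,82 82,8 8,173

Derivation:
Round 1 (k=32): L=251 R=159
Round 2 (k=30): L=159 R=82
Round 3 (k=8): L=82 R=8
Round 4 (k=31): L=8 R=173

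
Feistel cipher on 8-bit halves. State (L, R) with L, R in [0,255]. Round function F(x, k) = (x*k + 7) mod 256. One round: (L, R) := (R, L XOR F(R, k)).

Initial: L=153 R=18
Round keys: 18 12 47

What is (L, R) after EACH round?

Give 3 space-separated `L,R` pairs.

Answer: 18,210 210,205 205,120

Derivation:
Round 1 (k=18): L=18 R=210
Round 2 (k=12): L=210 R=205
Round 3 (k=47): L=205 R=120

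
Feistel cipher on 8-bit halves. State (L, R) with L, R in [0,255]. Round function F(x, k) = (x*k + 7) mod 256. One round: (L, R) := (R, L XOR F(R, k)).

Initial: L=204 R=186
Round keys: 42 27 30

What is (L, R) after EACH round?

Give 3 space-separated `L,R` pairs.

Answer: 186,71 71,62 62,12

Derivation:
Round 1 (k=42): L=186 R=71
Round 2 (k=27): L=71 R=62
Round 3 (k=30): L=62 R=12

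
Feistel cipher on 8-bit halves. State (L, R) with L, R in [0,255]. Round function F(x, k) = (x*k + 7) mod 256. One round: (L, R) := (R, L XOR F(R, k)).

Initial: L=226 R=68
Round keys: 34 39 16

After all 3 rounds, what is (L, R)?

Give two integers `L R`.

Round 1 (k=34): L=68 R=237
Round 2 (k=39): L=237 R=102
Round 3 (k=16): L=102 R=138

Answer: 102 138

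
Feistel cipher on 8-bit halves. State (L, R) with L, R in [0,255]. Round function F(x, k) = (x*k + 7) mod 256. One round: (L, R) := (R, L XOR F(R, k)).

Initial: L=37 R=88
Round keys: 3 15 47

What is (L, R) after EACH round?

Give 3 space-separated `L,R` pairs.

Round 1 (k=3): L=88 R=42
Round 2 (k=15): L=42 R=37
Round 3 (k=47): L=37 R=248

Answer: 88,42 42,37 37,248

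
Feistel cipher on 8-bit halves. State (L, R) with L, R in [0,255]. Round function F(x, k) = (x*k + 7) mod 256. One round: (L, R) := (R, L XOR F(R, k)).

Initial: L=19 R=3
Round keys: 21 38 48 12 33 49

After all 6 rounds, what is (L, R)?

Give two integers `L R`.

Answer: 82 64

Derivation:
Round 1 (k=21): L=3 R=85
Round 2 (k=38): L=85 R=166
Round 3 (k=48): L=166 R=114
Round 4 (k=12): L=114 R=249
Round 5 (k=33): L=249 R=82
Round 6 (k=49): L=82 R=64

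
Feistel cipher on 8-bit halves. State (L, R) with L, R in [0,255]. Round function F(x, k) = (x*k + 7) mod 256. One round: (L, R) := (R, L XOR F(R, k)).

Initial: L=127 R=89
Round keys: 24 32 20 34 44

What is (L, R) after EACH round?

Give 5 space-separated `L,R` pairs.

Answer: 89,32 32,94 94,127 127,187 187,84

Derivation:
Round 1 (k=24): L=89 R=32
Round 2 (k=32): L=32 R=94
Round 3 (k=20): L=94 R=127
Round 4 (k=34): L=127 R=187
Round 5 (k=44): L=187 R=84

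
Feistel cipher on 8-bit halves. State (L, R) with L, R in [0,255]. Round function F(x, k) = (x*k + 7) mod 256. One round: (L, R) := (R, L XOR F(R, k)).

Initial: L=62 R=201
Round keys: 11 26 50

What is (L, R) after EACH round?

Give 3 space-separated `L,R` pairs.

Round 1 (k=11): L=201 R=148
Round 2 (k=26): L=148 R=198
Round 3 (k=50): L=198 R=39

Answer: 201,148 148,198 198,39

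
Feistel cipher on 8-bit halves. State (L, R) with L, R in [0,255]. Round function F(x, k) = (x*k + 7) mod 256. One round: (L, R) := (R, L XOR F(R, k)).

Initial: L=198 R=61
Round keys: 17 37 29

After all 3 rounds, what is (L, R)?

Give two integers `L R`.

Round 1 (k=17): L=61 R=210
Round 2 (k=37): L=210 R=92
Round 3 (k=29): L=92 R=161

Answer: 92 161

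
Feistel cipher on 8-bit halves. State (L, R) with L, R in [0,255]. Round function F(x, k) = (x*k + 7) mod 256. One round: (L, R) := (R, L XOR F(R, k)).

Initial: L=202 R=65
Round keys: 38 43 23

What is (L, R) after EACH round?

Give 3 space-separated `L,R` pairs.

Round 1 (k=38): L=65 R=103
Round 2 (k=43): L=103 R=21
Round 3 (k=23): L=21 R=141

Answer: 65,103 103,21 21,141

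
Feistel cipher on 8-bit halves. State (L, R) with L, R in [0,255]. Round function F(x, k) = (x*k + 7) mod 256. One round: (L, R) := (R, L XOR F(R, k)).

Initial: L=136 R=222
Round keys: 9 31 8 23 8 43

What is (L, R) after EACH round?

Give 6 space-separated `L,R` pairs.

Answer: 222,93 93,148 148,250 250,233 233,181 181,135

Derivation:
Round 1 (k=9): L=222 R=93
Round 2 (k=31): L=93 R=148
Round 3 (k=8): L=148 R=250
Round 4 (k=23): L=250 R=233
Round 5 (k=8): L=233 R=181
Round 6 (k=43): L=181 R=135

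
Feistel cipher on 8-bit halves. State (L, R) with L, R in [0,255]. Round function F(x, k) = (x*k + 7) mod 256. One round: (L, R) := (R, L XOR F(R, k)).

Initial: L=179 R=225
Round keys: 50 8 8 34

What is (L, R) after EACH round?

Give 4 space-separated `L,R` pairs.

Answer: 225,74 74,182 182,253 253,23

Derivation:
Round 1 (k=50): L=225 R=74
Round 2 (k=8): L=74 R=182
Round 3 (k=8): L=182 R=253
Round 4 (k=34): L=253 R=23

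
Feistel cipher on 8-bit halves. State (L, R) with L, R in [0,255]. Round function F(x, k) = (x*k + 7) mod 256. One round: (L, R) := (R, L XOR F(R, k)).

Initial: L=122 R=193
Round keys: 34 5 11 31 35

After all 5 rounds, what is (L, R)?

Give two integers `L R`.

Answer: 39 123

Derivation:
Round 1 (k=34): L=193 R=211
Round 2 (k=5): L=211 R=231
Round 3 (k=11): L=231 R=39
Round 4 (k=31): L=39 R=39
Round 5 (k=35): L=39 R=123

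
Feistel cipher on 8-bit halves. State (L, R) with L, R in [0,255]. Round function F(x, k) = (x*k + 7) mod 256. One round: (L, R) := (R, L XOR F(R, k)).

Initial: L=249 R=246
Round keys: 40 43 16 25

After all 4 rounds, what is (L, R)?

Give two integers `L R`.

Round 1 (k=40): L=246 R=142
Round 2 (k=43): L=142 R=23
Round 3 (k=16): L=23 R=249
Round 4 (k=25): L=249 R=79

Answer: 249 79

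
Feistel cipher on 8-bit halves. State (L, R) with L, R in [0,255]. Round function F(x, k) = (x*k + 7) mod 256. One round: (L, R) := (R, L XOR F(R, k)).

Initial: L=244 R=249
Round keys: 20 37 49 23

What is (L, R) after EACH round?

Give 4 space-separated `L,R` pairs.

Answer: 249,143 143,75 75,237 237,25

Derivation:
Round 1 (k=20): L=249 R=143
Round 2 (k=37): L=143 R=75
Round 3 (k=49): L=75 R=237
Round 4 (k=23): L=237 R=25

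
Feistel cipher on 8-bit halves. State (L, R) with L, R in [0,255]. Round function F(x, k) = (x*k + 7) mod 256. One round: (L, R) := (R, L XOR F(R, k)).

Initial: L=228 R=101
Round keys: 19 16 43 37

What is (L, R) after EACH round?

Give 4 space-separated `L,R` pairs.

Answer: 101,98 98,66 66,127 127,32

Derivation:
Round 1 (k=19): L=101 R=98
Round 2 (k=16): L=98 R=66
Round 3 (k=43): L=66 R=127
Round 4 (k=37): L=127 R=32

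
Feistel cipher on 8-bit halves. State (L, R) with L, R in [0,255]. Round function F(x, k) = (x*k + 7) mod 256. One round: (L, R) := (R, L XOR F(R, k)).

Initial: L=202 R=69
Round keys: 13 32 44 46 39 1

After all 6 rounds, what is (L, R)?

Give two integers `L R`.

Round 1 (k=13): L=69 R=66
Round 2 (k=32): L=66 R=2
Round 3 (k=44): L=2 R=29
Round 4 (k=46): L=29 R=63
Round 5 (k=39): L=63 R=189
Round 6 (k=1): L=189 R=251

Answer: 189 251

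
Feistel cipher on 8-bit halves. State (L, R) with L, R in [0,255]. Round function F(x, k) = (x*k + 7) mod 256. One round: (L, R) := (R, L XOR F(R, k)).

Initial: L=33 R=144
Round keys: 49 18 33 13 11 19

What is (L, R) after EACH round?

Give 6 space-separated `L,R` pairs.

Round 1 (k=49): L=144 R=182
Round 2 (k=18): L=182 R=67
Round 3 (k=33): L=67 R=28
Round 4 (k=13): L=28 R=48
Round 5 (k=11): L=48 R=11
Round 6 (k=19): L=11 R=232

Answer: 144,182 182,67 67,28 28,48 48,11 11,232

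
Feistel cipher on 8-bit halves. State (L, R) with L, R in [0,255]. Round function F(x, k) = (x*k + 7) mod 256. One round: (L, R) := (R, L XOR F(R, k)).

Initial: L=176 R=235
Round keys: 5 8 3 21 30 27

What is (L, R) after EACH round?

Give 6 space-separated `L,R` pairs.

Answer: 235,46 46,156 156,245 245,188 188,250 250,217

Derivation:
Round 1 (k=5): L=235 R=46
Round 2 (k=8): L=46 R=156
Round 3 (k=3): L=156 R=245
Round 4 (k=21): L=245 R=188
Round 5 (k=30): L=188 R=250
Round 6 (k=27): L=250 R=217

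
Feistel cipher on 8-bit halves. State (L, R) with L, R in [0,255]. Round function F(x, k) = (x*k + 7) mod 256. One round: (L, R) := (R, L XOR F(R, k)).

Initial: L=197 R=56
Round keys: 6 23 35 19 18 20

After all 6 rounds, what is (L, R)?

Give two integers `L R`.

Answer: 255 229

Derivation:
Round 1 (k=6): L=56 R=146
Round 2 (k=23): L=146 R=29
Round 3 (k=35): L=29 R=108
Round 4 (k=19): L=108 R=22
Round 5 (k=18): L=22 R=255
Round 6 (k=20): L=255 R=229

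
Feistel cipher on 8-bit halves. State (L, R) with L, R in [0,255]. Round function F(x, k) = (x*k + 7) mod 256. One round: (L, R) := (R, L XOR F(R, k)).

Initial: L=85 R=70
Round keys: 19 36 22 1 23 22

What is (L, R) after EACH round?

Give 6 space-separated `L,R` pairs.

Round 1 (k=19): L=70 R=108
Round 2 (k=36): L=108 R=113
Round 3 (k=22): L=113 R=209
Round 4 (k=1): L=209 R=169
Round 5 (k=23): L=169 R=231
Round 6 (k=22): L=231 R=72

Answer: 70,108 108,113 113,209 209,169 169,231 231,72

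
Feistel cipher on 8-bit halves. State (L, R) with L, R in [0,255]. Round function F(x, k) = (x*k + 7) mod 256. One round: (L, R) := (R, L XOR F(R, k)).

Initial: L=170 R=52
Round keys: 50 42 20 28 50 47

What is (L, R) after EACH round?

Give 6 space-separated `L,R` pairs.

Round 1 (k=50): L=52 R=133
Round 2 (k=42): L=133 R=237
Round 3 (k=20): L=237 R=14
Round 4 (k=28): L=14 R=98
Round 5 (k=50): L=98 R=37
Round 6 (k=47): L=37 R=176

Answer: 52,133 133,237 237,14 14,98 98,37 37,176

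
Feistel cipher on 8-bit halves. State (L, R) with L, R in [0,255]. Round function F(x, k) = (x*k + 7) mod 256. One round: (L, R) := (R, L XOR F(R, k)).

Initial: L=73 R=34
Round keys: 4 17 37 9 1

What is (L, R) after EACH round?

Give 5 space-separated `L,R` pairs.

Round 1 (k=4): L=34 R=198
Round 2 (k=17): L=198 R=15
Round 3 (k=37): L=15 R=244
Round 4 (k=9): L=244 R=148
Round 5 (k=1): L=148 R=111

Answer: 34,198 198,15 15,244 244,148 148,111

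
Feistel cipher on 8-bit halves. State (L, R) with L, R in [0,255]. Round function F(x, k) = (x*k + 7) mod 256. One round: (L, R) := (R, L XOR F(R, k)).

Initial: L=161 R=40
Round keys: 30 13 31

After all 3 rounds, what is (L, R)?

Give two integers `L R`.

Answer: 13 140

Derivation:
Round 1 (k=30): L=40 R=22
Round 2 (k=13): L=22 R=13
Round 3 (k=31): L=13 R=140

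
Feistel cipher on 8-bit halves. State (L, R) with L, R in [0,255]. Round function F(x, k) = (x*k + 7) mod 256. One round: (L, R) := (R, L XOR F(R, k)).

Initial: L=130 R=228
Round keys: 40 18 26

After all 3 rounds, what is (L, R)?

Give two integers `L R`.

Round 1 (k=40): L=228 R=37
Round 2 (k=18): L=37 R=69
Round 3 (k=26): L=69 R=44

Answer: 69 44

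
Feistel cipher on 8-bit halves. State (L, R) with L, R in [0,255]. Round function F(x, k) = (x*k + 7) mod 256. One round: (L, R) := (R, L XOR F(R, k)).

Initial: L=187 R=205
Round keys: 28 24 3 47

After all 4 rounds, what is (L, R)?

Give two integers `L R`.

Round 1 (k=28): L=205 R=200
Round 2 (k=24): L=200 R=10
Round 3 (k=3): L=10 R=237
Round 4 (k=47): L=237 R=128

Answer: 237 128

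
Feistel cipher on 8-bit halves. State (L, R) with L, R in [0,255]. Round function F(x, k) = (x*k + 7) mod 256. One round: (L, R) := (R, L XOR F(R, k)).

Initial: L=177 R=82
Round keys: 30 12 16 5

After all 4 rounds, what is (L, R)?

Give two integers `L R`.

Answer: 197 109

Derivation:
Round 1 (k=30): L=82 R=18
Round 2 (k=12): L=18 R=141
Round 3 (k=16): L=141 R=197
Round 4 (k=5): L=197 R=109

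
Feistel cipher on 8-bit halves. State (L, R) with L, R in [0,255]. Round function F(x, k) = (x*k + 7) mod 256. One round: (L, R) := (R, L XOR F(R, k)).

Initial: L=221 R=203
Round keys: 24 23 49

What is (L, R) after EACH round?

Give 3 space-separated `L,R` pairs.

Answer: 203,210 210,46 46,7

Derivation:
Round 1 (k=24): L=203 R=210
Round 2 (k=23): L=210 R=46
Round 3 (k=49): L=46 R=7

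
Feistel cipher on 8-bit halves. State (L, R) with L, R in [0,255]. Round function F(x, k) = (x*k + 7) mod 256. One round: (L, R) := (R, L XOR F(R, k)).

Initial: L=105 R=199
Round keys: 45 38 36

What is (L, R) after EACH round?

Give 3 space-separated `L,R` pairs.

Round 1 (k=45): L=199 R=107
Round 2 (k=38): L=107 R=46
Round 3 (k=36): L=46 R=20

Answer: 199,107 107,46 46,20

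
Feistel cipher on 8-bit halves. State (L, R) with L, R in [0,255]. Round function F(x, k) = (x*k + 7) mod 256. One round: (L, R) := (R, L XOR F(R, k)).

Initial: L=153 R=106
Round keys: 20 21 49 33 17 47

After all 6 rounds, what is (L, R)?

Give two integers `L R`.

Round 1 (k=20): L=106 R=214
Round 2 (k=21): L=214 R=255
Round 3 (k=49): L=255 R=0
Round 4 (k=33): L=0 R=248
Round 5 (k=17): L=248 R=127
Round 6 (k=47): L=127 R=160

Answer: 127 160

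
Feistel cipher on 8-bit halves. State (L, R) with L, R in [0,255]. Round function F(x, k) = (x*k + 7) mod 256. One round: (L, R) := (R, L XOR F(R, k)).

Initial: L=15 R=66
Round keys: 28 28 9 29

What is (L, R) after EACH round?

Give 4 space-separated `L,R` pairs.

Answer: 66,48 48,5 5,4 4,126

Derivation:
Round 1 (k=28): L=66 R=48
Round 2 (k=28): L=48 R=5
Round 3 (k=9): L=5 R=4
Round 4 (k=29): L=4 R=126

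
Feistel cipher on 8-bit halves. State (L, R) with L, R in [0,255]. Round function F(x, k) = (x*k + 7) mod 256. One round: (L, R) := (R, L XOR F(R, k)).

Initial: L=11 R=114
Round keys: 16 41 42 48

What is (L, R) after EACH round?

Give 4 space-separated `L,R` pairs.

Answer: 114,44 44,97 97,221 221,22

Derivation:
Round 1 (k=16): L=114 R=44
Round 2 (k=41): L=44 R=97
Round 3 (k=42): L=97 R=221
Round 4 (k=48): L=221 R=22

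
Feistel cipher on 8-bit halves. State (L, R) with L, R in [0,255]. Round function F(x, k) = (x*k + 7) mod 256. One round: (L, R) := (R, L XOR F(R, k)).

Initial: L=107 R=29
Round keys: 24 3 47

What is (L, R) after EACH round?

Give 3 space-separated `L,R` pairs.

Round 1 (k=24): L=29 R=212
Round 2 (k=3): L=212 R=158
Round 3 (k=47): L=158 R=221

Answer: 29,212 212,158 158,221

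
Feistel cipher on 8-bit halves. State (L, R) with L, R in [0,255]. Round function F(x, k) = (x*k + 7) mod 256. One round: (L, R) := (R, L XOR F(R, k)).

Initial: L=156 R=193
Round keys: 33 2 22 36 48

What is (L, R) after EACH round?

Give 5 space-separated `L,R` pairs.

Round 1 (k=33): L=193 R=116
Round 2 (k=2): L=116 R=46
Round 3 (k=22): L=46 R=143
Round 4 (k=36): L=143 R=13
Round 5 (k=48): L=13 R=248

Answer: 193,116 116,46 46,143 143,13 13,248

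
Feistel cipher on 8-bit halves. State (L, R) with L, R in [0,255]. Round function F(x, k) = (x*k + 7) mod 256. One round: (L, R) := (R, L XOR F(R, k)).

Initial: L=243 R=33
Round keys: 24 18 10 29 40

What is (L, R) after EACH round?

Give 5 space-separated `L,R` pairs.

Round 1 (k=24): L=33 R=236
Round 2 (k=18): L=236 R=190
Round 3 (k=10): L=190 R=159
Round 4 (k=29): L=159 R=180
Round 5 (k=40): L=180 R=184

Answer: 33,236 236,190 190,159 159,180 180,184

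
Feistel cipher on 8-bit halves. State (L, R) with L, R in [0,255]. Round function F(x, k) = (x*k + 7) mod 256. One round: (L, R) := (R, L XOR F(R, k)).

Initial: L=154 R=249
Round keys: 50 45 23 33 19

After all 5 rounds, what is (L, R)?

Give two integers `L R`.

Round 1 (k=50): L=249 R=51
Round 2 (k=45): L=51 R=7
Round 3 (k=23): L=7 R=155
Round 4 (k=33): L=155 R=5
Round 5 (k=19): L=5 R=253

Answer: 5 253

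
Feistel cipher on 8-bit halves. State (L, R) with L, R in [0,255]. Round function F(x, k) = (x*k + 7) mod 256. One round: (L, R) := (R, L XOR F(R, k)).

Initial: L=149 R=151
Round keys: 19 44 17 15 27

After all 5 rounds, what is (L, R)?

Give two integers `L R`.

Round 1 (k=19): L=151 R=169
Round 2 (k=44): L=169 R=132
Round 3 (k=17): L=132 R=98
Round 4 (k=15): L=98 R=65
Round 5 (k=27): L=65 R=128

Answer: 65 128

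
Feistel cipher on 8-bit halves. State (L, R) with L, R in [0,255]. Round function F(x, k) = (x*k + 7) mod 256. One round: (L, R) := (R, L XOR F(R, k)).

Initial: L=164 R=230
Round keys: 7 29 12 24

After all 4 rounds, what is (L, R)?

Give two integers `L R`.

Round 1 (k=7): L=230 R=245
Round 2 (k=29): L=245 R=46
Round 3 (k=12): L=46 R=218
Round 4 (k=24): L=218 R=89

Answer: 218 89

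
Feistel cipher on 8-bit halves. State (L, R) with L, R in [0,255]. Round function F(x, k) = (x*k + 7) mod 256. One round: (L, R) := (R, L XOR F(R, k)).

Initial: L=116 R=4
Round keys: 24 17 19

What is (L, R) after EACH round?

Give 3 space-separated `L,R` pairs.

Answer: 4,19 19,78 78,194

Derivation:
Round 1 (k=24): L=4 R=19
Round 2 (k=17): L=19 R=78
Round 3 (k=19): L=78 R=194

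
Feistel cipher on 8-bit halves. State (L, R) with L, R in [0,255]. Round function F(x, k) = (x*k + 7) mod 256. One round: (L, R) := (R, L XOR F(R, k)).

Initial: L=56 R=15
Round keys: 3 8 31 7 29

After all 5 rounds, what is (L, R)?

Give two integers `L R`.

Answer: 100 200

Derivation:
Round 1 (k=3): L=15 R=12
Round 2 (k=8): L=12 R=104
Round 3 (k=31): L=104 R=147
Round 4 (k=7): L=147 R=100
Round 5 (k=29): L=100 R=200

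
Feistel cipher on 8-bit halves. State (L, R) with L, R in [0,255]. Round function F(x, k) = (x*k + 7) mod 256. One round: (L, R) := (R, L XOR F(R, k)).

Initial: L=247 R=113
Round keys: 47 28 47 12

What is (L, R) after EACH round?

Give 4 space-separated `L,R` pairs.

Answer: 113,49 49,18 18,100 100,165

Derivation:
Round 1 (k=47): L=113 R=49
Round 2 (k=28): L=49 R=18
Round 3 (k=47): L=18 R=100
Round 4 (k=12): L=100 R=165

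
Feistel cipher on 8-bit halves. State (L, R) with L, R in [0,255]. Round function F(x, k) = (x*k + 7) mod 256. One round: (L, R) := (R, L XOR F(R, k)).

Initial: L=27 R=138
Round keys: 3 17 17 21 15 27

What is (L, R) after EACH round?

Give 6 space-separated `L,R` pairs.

Answer: 138,190 190,47 47,152 152,80 80,47 47,172

Derivation:
Round 1 (k=3): L=138 R=190
Round 2 (k=17): L=190 R=47
Round 3 (k=17): L=47 R=152
Round 4 (k=21): L=152 R=80
Round 5 (k=15): L=80 R=47
Round 6 (k=27): L=47 R=172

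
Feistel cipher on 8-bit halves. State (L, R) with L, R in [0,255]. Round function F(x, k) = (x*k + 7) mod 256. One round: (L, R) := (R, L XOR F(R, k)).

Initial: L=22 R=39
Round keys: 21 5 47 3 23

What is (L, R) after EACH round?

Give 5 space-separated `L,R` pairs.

Round 1 (k=21): L=39 R=44
Round 2 (k=5): L=44 R=196
Round 3 (k=47): L=196 R=47
Round 4 (k=3): L=47 R=80
Round 5 (k=23): L=80 R=24

Answer: 39,44 44,196 196,47 47,80 80,24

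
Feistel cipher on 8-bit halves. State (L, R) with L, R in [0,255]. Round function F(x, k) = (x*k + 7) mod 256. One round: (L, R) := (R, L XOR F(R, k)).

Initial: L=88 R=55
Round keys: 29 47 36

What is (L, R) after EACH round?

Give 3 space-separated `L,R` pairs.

Round 1 (k=29): L=55 R=26
Round 2 (k=47): L=26 R=250
Round 3 (k=36): L=250 R=53

Answer: 55,26 26,250 250,53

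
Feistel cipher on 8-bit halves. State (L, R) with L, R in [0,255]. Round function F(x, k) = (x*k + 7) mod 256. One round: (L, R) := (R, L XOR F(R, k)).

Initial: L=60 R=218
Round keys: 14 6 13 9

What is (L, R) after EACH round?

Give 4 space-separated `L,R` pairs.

Answer: 218,207 207,59 59,201 201,35

Derivation:
Round 1 (k=14): L=218 R=207
Round 2 (k=6): L=207 R=59
Round 3 (k=13): L=59 R=201
Round 4 (k=9): L=201 R=35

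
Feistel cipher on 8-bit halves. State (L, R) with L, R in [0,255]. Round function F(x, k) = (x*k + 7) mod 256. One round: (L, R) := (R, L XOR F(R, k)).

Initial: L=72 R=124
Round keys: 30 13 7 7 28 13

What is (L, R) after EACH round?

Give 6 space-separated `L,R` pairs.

Answer: 124,199 199,94 94,94 94,199 199,149 149,95

Derivation:
Round 1 (k=30): L=124 R=199
Round 2 (k=13): L=199 R=94
Round 3 (k=7): L=94 R=94
Round 4 (k=7): L=94 R=199
Round 5 (k=28): L=199 R=149
Round 6 (k=13): L=149 R=95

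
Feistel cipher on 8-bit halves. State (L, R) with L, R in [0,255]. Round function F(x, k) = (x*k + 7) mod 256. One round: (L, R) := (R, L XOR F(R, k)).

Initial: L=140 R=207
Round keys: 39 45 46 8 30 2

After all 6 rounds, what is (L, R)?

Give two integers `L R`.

Round 1 (k=39): L=207 R=28
Round 2 (k=45): L=28 R=60
Round 3 (k=46): L=60 R=211
Round 4 (k=8): L=211 R=163
Round 5 (k=30): L=163 R=242
Round 6 (k=2): L=242 R=72

Answer: 242 72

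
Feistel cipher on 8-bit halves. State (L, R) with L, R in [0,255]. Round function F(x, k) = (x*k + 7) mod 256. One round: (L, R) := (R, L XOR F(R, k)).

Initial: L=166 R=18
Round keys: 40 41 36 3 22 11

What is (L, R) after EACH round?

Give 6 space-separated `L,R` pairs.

Round 1 (k=40): L=18 R=113
Round 2 (k=41): L=113 R=50
Round 3 (k=36): L=50 R=126
Round 4 (k=3): L=126 R=179
Round 5 (k=22): L=179 R=23
Round 6 (k=11): L=23 R=183

Answer: 18,113 113,50 50,126 126,179 179,23 23,183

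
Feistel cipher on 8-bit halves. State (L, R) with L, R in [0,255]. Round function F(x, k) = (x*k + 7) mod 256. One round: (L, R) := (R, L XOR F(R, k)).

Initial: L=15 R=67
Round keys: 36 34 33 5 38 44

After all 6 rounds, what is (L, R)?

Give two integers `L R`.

Answer: 4 73

Derivation:
Round 1 (k=36): L=67 R=124
Round 2 (k=34): L=124 R=60
Round 3 (k=33): L=60 R=191
Round 4 (k=5): L=191 R=254
Round 5 (k=38): L=254 R=4
Round 6 (k=44): L=4 R=73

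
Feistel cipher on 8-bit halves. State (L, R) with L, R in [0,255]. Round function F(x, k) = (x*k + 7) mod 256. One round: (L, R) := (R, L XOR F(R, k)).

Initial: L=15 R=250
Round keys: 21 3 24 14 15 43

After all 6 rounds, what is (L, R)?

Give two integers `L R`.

Answer: 200 249

Derivation:
Round 1 (k=21): L=250 R=134
Round 2 (k=3): L=134 R=99
Round 3 (k=24): L=99 R=201
Round 4 (k=14): L=201 R=102
Round 5 (k=15): L=102 R=200
Round 6 (k=43): L=200 R=249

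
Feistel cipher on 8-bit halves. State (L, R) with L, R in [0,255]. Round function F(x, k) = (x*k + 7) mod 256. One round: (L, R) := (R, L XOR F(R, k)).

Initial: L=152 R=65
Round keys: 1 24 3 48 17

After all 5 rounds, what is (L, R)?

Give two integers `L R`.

Round 1 (k=1): L=65 R=208
Round 2 (k=24): L=208 R=198
Round 3 (k=3): L=198 R=137
Round 4 (k=48): L=137 R=113
Round 5 (k=17): L=113 R=1

Answer: 113 1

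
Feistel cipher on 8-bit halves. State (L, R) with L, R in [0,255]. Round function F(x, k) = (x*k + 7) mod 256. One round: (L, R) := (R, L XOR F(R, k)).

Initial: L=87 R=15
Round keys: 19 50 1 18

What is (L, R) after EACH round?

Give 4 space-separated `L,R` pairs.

Round 1 (k=19): L=15 R=115
Round 2 (k=50): L=115 R=114
Round 3 (k=1): L=114 R=10
Round 4 (k=18): L=10 R=201

Answer: 15,115 115,114 114,10 10,201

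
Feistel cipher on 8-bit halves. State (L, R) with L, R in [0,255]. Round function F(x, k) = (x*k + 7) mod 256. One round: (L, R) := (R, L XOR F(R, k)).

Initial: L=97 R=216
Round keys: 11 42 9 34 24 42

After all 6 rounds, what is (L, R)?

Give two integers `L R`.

Round 1 (k=11): L=216 R=46
Round 2 (k=42): L=46 R=75
Round 3 (k=9): L=75 R=132
Round 4 (k=34): L=132 R=196
Round 5 (k=24): L=196 R=227
Round 6 (k=42): L=227 R=129

Answer: 227 129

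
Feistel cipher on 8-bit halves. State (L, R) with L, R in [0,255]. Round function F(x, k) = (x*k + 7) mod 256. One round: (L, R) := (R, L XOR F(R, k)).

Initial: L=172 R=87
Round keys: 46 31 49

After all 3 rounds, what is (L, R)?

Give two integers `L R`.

Round 1 (k=46): L=87 R=5
Round 2 (k=31): L=5 R=245
Round 3 (k=49): L=245 R=233

Answer: 245 233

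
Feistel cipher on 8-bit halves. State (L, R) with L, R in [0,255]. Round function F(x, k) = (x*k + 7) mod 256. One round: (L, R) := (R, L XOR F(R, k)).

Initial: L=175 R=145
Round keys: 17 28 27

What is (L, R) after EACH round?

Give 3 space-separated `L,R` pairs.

Round 1 (k=17): L=145 R=7
Round 2 (k=28): L=7 R=90
Round 3 (k=27): L=90 R=130

Answer: 145,7 7,90 90,130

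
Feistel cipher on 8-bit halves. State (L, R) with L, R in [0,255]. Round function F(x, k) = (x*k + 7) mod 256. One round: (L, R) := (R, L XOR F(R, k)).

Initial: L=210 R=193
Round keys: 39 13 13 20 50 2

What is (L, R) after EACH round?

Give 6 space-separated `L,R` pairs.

Round 1 (k=39): L=193 R=188
Round 2 (k=13): L=188 R=82
Round 3 (k=13): L=82 R=141
Round 4 (k=20): L=141 R=89
Round 5 (k=50): L=89 R=228
Round 6 (k=2): L=228 R=150

Answer: 193,188 188,82 82,141 141,89 89,228 228,150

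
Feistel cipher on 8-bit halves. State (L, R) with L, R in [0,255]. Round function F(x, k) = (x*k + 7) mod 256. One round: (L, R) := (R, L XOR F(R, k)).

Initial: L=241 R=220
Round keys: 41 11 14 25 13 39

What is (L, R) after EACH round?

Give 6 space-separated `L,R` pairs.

Answer: 220,178 178,113 113,135 135,71 71,37 37,237

Derivation:
Round 1 (k=41): L=220 R=178
Round 2 (k=11): L=178 R=113
Round 3 (k=14): L=113 R=135
Round 4 (k=25): L=135 R=71
Round 5 (k=13): L=71 R=37
Round 6 (k=39): L=37 R=237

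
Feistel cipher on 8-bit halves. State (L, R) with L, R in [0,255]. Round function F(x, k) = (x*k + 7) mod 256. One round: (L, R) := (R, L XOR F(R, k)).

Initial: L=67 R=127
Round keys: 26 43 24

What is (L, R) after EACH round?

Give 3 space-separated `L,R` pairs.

Round 1 (k=26): L=127 R=174
Round 2 (k=43): L=174 R=62
Round 3 (k=24): L=62 R=121

Answer: 127,174 174,62 62,121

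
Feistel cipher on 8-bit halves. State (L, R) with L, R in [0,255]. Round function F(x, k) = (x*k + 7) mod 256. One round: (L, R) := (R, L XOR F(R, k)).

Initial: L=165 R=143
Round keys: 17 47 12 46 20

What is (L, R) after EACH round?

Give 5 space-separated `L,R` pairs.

Answer: 143,35 35,251 251,232 232,76 76,31

Derivation:
Round 1 (k=17): L=143 R=35
Round 2 (k=47): L=35 R=251
Round 3 (k=12): L=251 R=232
Round 4 (k=46): L=232 R=76
Round 5 (k=20): L=76 R=31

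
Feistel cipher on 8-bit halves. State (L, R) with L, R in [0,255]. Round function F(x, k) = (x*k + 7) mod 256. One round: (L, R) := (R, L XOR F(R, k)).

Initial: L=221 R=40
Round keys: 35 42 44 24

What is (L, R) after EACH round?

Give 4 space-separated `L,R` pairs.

Answer: 40,162 162,179 179,105 105,108

Derivation:
Round 1 (k=35): L=40 R=162
Round 2 (k=42): L=162 R=179
Round 3 (k=44): L=179 R=105
Round 4 (k=24): L=105 R=108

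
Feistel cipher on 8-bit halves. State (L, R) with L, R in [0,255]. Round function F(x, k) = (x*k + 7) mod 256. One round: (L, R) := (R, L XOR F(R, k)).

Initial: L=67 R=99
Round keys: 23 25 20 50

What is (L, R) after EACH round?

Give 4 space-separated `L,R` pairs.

Round 1 (k=23): L=99 R=175
Round 2 (k=25): L=175 R=125
Round 3 (k=20): L=125 R=100
Round 4 (k=50): L=100 R=242

Answer: 99,175 175,125 125,100 100,242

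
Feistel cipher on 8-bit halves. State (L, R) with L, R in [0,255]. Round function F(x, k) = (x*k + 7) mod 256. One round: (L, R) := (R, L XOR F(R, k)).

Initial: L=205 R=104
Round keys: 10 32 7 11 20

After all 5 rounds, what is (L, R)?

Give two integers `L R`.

Answer: 218 133

Derivation:
Round 1 (k=10): L=104 R=218
Round 2 (k=32): L=218 R=47
Round 3 (k=7): L=47 R=138
Round 4 (k=11): L=138 R=218
Round 5 (k=20): L=218 R=133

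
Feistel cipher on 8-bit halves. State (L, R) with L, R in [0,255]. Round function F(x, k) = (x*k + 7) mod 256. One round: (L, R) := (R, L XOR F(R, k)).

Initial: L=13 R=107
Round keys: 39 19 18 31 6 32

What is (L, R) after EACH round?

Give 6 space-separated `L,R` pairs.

Answer: 107,89 89,201 201,112 112,94 94,75 75,57

Derivation:
Round 1 (k=39): L=107 R=89
Round 2 (k=19): L=89 R=201
Round 3 (k=18): L=201 R=112
Round 4 (k=31): L=112 R=94
Round 5 (k=6): L=94 R=75
Round 6 (k=32): L=75 R=57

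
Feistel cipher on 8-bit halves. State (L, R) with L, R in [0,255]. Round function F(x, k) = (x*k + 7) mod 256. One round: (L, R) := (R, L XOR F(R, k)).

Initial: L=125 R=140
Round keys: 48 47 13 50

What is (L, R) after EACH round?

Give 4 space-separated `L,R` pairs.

Answer: 140,58 58,33 33,142 142,226

Derivation:
Round 1 (k=48): L=140 R=58
Round 2 (k=47): L=58 R=33
Round 3 (k=13): L=33 R=142
Round 4 (k=50): L=142 R=226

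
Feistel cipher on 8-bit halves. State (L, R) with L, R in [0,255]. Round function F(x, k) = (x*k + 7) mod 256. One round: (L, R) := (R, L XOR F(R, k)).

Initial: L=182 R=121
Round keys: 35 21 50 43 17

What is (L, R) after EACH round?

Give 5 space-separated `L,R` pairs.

Round 1 (k=35): L=121 R=36
Round 2 (k=21): L=36 R=130
Round 3 (k=50): L=130 R=79
Round 4 (k=43): L=79 R=206
Round 5 (k=17): L=206 R=250

Answer: 121,36 36,130 130,79 79,206 206,250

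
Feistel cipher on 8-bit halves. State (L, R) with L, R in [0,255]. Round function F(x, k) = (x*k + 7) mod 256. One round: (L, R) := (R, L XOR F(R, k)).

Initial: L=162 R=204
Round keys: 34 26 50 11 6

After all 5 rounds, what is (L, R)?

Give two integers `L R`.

Round 1 (k=34): L=204 R=189
Round 2 (k=26): L=189 R=245
Round 3 (k=50): L=245 R=92
Round 4 (k=11): L=92 R=14
Round 5 (k=6): L=14 R=7

Answer: 14 7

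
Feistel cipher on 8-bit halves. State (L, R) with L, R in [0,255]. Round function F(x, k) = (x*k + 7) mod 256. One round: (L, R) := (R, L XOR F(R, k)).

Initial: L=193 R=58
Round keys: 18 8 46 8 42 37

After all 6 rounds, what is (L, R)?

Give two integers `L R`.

Answer: 60 97

Derivation:
Round 1 (k=18): L=58 R=218
Round 2 (k=8): L=218 R=237
Round 3 (k=46): L=237 R=71
Round 4 (k=8): L=71 R=210
Round 5 (k=42): L=210 R=60
Round 6 (k=37): L=60 R=97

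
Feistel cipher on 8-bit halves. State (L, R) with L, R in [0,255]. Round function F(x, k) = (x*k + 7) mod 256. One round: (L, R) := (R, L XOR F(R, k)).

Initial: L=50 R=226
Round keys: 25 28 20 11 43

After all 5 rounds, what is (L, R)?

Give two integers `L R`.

Round 1 (k=25): L=226 R=43
Round 2 (k=28): L=43 R=89
Round 3 (k=20): L=89 R=208
Round 4 (k=11): L=208 R=174
Round 5 (k=43): L=174 R=145

Answer: 174 145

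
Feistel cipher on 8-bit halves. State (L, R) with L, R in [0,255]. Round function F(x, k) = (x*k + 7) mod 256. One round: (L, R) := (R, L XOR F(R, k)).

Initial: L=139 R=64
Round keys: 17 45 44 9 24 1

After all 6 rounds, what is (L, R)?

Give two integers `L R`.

Round 1 (k=17): L=64 R=204
Round 2 (k=45): L=204 R=163
Round 3 (k=44): L=163 R=199
Round 4 (k=9): L=199 R=165
Round 5 (k=24): L=165 R=184
Round 6 (k=1): L=184 R=26

Answer: 184 26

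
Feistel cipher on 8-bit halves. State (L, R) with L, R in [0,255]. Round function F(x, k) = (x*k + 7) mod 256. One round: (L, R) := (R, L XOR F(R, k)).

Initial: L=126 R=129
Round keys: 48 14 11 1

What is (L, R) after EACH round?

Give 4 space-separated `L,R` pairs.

Round 1 (k=48): L=129 R=73
Round 2 (k=14): L=73 R=132
Round 3 (k=11): L=132 R=250
Round 4 (k=1): L=250 R=133

Answer: 129,73 73,132 132,250 250,133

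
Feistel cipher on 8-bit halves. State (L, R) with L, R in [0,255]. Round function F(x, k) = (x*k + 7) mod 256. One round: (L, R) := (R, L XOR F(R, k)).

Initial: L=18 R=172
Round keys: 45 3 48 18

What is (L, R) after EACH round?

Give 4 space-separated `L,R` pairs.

Round 1 (k=45): L=172 R=81
Round 2 (k=3): L=81 R=86
Round 3 (k=48): L=86 R=118
Round 4 (k=18): L=118 R=5

Answer: 172,81 81,86 86,118 118,5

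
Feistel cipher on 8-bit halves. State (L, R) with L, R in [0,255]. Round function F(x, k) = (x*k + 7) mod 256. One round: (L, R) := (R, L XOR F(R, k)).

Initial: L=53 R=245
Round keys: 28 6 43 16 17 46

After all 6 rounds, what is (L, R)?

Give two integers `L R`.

Round 1 (k=28): L=245 R=230
Round 2 (k=6): L=230 R=158
Round 3 (k=43): L=158 R=119
Round 4 (k=16): L=119 R=233
Round 5 (k=17): L=233 R=247
Round 6 (k=46): L=247 R=128

Answer: 247 128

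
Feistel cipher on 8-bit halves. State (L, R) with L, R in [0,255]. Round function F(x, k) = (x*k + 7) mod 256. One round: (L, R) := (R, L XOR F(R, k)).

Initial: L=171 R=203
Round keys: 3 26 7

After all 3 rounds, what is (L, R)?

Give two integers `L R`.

Answer: 30 26

Derivation:
Round 1 (k=3): L=203 R=195
Round 2 (k=26): L=195 R=30
Round 3 (k=7): L=30 R=26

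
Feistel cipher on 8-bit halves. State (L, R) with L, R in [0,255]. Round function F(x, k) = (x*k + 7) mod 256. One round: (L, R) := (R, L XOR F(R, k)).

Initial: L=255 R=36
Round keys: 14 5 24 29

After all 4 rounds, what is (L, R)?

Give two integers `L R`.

Round 1 (k=14): L=36 R=0
Round 2 (k=5): L=0 R=35
Round 3 (k=24): L=35 R=79
Round 4 (k=29): L=79 R=217

Answer: 79 217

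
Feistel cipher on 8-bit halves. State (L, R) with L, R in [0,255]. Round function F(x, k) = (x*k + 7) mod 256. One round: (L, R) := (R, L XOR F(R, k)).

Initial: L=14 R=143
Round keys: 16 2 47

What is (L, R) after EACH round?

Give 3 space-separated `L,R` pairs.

Answer: 143,249 249,118 118,72

Derivation:
Round 1 (k=16): L=143 R=249
Round 2 (k=2): L=249 R=118
Round 3 (k=47): L=118 R=72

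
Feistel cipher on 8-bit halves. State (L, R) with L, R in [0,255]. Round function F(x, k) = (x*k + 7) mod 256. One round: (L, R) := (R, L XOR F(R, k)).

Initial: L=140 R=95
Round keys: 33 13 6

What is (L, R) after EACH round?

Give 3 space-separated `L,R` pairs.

Answer: 95,202 202,22 22,65

Derivation:
Round 1 (k=33): L=95 R=202
Round 2 (k=13): L=202 R=22
Round 3 (k=6): L=22 R=65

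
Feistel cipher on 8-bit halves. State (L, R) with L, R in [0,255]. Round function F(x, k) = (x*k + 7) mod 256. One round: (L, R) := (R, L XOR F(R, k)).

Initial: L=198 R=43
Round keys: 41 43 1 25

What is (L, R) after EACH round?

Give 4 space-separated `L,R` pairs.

Answer: 43,44 44,64 64,107 107,58

Derivation:
Round 1 (k=41): L=43 R=44
Round 2 (k=43): L=44 R=64
Round 3 (k=1): L=64 R=107
Round 4 (k=25): L=107 R=58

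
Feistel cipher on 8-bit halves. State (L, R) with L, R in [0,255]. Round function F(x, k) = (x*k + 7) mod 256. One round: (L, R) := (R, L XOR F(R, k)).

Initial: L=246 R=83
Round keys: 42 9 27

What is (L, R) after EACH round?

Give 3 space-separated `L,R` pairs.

Answer: 83,83 83,161 161,81

Derivation:
Round 1 (k=42): L=83 R=83
Round 2 (k=9): L=83 R=161
Round 3 (k=27): L=161 R=81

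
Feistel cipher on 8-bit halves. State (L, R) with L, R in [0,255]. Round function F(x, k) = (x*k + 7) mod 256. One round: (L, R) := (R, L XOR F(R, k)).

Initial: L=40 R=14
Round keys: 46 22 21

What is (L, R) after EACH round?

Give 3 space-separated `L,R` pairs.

Answer: 14,163 163,7 7,57

Derivation:
Round 1 (k=46): L=14 R=163
Round 2 (k=22): L=163 R=7
Round 3 (k=21): L=7 R=57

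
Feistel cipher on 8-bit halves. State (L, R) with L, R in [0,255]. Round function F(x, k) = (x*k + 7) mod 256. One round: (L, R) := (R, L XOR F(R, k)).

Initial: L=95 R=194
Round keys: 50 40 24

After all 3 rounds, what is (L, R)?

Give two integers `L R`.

Round 1 (k=50): L=194 R=180
Round 2 (k=40): L=180 R=229
Round 3 (k=24): L=229 R=203

Answer: 229 203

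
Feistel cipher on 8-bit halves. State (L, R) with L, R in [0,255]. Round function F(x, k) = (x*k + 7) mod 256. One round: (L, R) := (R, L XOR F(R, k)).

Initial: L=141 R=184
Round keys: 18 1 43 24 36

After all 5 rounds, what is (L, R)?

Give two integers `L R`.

Answer: 62 95

Derivation:
Round 1 (k=18): L=184 R=122
Round 2 (k=1): L=122 R=57
Round 3 (k=43): L=57 R=224
Round 4 (k=24): L=224 R=62
Round 5 (k=36): L=62 R=95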